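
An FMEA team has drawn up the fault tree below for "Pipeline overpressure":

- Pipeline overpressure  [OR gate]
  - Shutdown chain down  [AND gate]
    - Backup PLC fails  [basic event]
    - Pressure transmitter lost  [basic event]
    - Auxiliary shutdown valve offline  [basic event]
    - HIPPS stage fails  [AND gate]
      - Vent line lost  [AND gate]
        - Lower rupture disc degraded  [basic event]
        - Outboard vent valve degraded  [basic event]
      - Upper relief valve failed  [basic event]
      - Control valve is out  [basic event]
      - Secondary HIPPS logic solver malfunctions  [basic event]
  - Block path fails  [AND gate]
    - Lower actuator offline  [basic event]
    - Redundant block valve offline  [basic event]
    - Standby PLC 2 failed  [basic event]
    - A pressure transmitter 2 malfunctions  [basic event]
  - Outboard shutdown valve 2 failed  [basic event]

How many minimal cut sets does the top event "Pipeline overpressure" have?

Vent line lost [AND]: one cut set from each child combined → 1 × 1 = 1 cut set(s).
HIPPS stage fails [AND]: one cut set from each child combined → 1 × 1 × 1 × 1 = 1 cut set(s).
Shutdown chain down [AND]: one cut set from each child combined → 1 × 1 × 1 × 1 = 1 cut set(s).
Block path fails [AND]: one cut set from each child combined → 1 × 1 × 1 × 1 = 1 cut set(s).
Pipeline overpressure [OR]: union of children's cut sets → 3 cut set(s).
Minimal cut sets: {Auxiliary shutdown valve offline, Backup PLC fails, Control valve is out, Lower rupture disc degraded, Outboard vent valve degraded, Pressure transmitter lost, Secondary HIPPS logic solver malfunctions, Upper relief valve failed}; {A pressure transmitter 2 malfunctions, Lower actuator offline, Redundant block valve offline, Standby PLC 2 failed}; {Outboard shutdown valve 2 failed}.

3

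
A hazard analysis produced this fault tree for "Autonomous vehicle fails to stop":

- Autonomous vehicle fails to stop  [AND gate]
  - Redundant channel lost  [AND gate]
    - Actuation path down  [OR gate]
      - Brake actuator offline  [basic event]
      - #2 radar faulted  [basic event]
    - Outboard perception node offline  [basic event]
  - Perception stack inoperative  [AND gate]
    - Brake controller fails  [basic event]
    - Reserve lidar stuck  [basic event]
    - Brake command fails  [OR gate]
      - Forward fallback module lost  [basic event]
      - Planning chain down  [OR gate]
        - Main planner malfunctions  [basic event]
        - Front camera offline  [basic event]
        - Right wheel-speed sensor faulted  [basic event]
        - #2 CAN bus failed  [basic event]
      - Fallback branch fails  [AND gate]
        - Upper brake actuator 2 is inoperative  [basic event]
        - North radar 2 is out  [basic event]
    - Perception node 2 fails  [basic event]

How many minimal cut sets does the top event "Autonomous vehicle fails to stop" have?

Actuation path down [OR]: union of children's cut sets → 2 cut set(s).
Redundant channel lost [AND]: one cut set from each child combined → 2 × 1 = 2 cut set(s).
Planning chain down [OR]: union of children's cut sets → 4 cut set(s).
Fallback branch fails [AND]: one cut set from each child combined → 1 × 1 = 1 cut set(s).
Brake command fails [OR]: union of children's cut sets → 6 cut set(s).
Perception stack inoperative [AND]: one cut set from each child combined → 1 × 1 × 6 × 1 = 6 cut set(s).
Autonomous vehicle fails to stop [AND]: one cut set from each child combined → 2 × 6 = 12 cut set(s).

12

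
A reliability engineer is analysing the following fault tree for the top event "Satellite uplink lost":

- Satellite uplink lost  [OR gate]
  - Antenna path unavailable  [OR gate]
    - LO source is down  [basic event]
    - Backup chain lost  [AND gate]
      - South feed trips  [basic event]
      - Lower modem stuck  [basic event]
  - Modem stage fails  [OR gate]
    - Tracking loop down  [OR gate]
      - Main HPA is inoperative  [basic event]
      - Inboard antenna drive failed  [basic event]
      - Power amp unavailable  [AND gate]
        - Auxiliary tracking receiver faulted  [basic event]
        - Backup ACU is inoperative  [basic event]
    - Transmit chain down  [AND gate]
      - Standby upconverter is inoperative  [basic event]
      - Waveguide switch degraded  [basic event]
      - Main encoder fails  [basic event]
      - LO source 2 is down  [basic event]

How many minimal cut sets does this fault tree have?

6

Backup chain lost [AND]: one cut set from each child combined → 1 × 1 = 1 cut set(s).
Antenna path unavailable [OR]: union of children's cut sets → 2 cut set(s).
Power amp unavailable [AND]: one cut set from each child combined → 1 × 1 = 1 cut set(s).
Tracking loop down [OR]: union of children's cut sets → 3 cut set(s).
Transmit chain down [AND]: one cut set from each child combined → 1 × 1 × 1 × 1 = 1 cut set(s).
Modem stage fails [OR]: union of children's cut sets → 4 cut set(s).
Satellite uplink lost [OR]: union of children's cut sets → 6 cut set(s).
Minimal cut sets: {LO source is down}; {Lower modem stuck, South feed trips}; {Main HPA is inoperative}; {Inboard antenna drive failed}; {Auxiliary tracking receiver faulted, Backup ACU is inoperative}; {LO source 2 is down, Main encoder fails, Standby upconverter is inoperative, Waveguide switch degraded}.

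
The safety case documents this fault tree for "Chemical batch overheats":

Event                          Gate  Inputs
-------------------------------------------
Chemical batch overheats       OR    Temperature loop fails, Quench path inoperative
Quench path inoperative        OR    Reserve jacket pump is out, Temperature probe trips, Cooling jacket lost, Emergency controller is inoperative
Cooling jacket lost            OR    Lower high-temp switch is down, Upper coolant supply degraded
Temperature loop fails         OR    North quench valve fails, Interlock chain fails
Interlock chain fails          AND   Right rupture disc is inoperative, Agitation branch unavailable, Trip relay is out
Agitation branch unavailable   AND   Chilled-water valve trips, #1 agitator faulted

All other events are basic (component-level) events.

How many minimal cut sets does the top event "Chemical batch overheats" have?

Agitation branch unavailable [AND]: one cut set from each child combined → 1 × 1 = 1 cut set(s).
Interlock chain fails [AND]: one cut set from each child combined → 1 × 1 × 1 = 1 cut set(s).
Temperature loop fails [OR]: union of children's cut sets → 2 cut set(s).
Cooling jacket lost [OR]: union of children's cut sets → 2 cut set(s).
Quench path inoperative [OR]: union of children's cut sets → 5 cut set(s).
Chemical batch overheats [OR]: union of children's cut sets → 7 cut set(s).
Minimal cut sets: {North quench valve fails}; {#1 agitator faulted, Chilled-water valve trips, Right rupture disc is inoperative, Trip relay is out}; {Reserve jacket pump is out}; {Temperature probe trips}; {Lower high-temp switch is down}; {Upper coolant supply degraded}; {Emergency controller is inoperative}.

7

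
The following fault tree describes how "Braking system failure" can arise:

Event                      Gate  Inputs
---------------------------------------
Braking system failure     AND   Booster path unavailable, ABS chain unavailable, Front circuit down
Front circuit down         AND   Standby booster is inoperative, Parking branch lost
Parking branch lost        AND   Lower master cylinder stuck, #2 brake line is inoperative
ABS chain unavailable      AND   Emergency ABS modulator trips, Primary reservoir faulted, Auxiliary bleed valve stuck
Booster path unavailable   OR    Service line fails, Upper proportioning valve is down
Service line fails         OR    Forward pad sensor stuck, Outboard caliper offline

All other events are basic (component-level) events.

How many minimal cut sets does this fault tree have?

3

Service line fails [OR]: union of children's cut sets → 2 cut set(s).
Booster path unavailable [OR]: union of children's cut sets → 3 cut set(s).
ABS chain unavailable [AND]: one cut set from each child combined → 1 × 1 × 1 = 1 cut set(s).
Parking branch lost [AND]: one cut set from each child combined → 1 × 1 = 1 cut set(s).
Front circuit down [AND]: one cut set from each child combined → 1 × 1 = 1 cut set(s).
Braking system failure [AND]: one cut set from each child combined → 3 × 1 × 1 = 3 cut set(s).
Minimal cut sets: {#2 brake line is inoperative, Auxiliary bleed valve stuck, Emergency ABS modulator trips, Forward pad sensor stuck, Lower master cylinder stuck, Primary reservoir faulted, Standby booster is inoperative}; {#2 brake line is inoperative, Auxiliary bleed valve stuck, Emergency ABS modulator trips, Lower master cylinder stuck, Outboard caliper offline, Primary reservoir faulted, Standby booster is inoperative}; {#2 brake line is inoperative, Auxiliary bleed valve stuck, Emergency ABS modulator trips, Lower master cylinder stuck, Primary reservoir faulted, Standby booster is inoperative, Upper proportioning valve is down}.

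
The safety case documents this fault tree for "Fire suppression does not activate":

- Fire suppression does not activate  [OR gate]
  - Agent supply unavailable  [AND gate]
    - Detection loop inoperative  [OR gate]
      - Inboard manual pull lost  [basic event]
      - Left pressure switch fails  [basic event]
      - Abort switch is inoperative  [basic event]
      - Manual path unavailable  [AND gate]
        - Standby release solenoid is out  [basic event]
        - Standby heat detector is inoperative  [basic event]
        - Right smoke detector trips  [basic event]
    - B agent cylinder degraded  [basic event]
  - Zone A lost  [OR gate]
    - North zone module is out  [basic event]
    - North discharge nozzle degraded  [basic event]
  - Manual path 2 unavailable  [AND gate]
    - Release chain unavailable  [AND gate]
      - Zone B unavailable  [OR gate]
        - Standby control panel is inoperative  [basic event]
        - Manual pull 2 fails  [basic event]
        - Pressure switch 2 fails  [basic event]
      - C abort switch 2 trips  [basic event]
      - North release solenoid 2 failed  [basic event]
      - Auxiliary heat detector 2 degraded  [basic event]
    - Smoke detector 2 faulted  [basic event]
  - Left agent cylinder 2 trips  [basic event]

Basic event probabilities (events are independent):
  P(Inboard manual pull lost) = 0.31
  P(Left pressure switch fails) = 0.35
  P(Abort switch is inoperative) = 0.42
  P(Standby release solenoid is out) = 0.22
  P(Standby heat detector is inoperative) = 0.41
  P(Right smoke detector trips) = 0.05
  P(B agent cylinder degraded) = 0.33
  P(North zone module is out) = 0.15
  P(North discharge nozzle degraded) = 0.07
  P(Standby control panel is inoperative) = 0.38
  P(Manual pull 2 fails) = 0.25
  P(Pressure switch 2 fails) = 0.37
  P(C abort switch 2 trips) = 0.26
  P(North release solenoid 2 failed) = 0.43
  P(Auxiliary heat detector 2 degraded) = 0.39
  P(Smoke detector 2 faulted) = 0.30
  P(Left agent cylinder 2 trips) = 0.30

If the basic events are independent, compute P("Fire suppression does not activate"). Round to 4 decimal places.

0.5858

P(Manual path unavailable) [AND] = 0.22 × 0.41 × 0.05 = 0.004510
P(Detection loop inoperative) [OR] = 1 − (1−0.31) × (1−0.35) × (1−0.42) × (1−0.004510) = 0.741043
P(Agent supply unavailable) [AND] = 0.741043 × 0.33 = 0.244544
P(Zone A lost) [OR] = 1 − (1−0.15) × (1−0.07) = 0.209500
P(Zone B unavailable) [OR] = 1 − (1−0.38) × (1−0.25) × (1−0.37) = 0.707050
P(Release chain unavailable) [AND] = 0.707050 × 0.26 × 0.43 × 0.39 = 0.030829
P(Manual path 2 unavailable) [AND] = 0.030829 × 0.30 = 0.009249
P(Fire suppression does not activate) [OR] = 1 − (1−0.244544) × (1−0.209500) × (1−0.009249) × (1−0.30) = 0.585835
Rounded to 4 decimal places: P(Fire suppression does not activate) ≈ 0.5858.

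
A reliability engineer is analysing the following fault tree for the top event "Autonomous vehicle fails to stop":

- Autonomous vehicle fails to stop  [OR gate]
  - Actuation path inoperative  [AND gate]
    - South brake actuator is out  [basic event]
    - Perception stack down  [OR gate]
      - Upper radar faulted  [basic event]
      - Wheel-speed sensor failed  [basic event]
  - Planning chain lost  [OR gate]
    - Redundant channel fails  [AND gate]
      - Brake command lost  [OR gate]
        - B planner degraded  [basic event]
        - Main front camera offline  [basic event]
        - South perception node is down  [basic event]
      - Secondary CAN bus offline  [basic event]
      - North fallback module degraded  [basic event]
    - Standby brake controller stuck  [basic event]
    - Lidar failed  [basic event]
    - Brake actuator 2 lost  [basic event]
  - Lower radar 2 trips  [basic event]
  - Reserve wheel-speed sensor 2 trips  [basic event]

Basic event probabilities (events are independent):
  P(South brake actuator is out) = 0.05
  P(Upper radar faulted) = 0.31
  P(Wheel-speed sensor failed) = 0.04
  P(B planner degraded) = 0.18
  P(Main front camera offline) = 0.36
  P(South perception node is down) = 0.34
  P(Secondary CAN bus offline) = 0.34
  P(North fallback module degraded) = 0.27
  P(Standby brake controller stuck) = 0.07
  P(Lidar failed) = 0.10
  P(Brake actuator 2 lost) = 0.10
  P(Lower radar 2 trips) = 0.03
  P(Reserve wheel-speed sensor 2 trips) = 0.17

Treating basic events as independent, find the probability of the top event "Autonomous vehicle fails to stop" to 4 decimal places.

P(Perception stack down) [OR] = 1 − (1−0.31) × (1−0.04) = 0.337600
P(Actuation path inoperative) [AND] = 0.05 × 0.337600 = 0.016880
P(Brake command lost) [OR] = 1 − (1−0.18) × (1−0.36) × (1−0.34) = 0.653632
P(Redundant channel fails) [AND] = 0.653632 × 0.34 × 0.27 = 0.060003
P(Planning chain lost) [OR] = 1 − (1−0.060003) × (1−0.07) × (1−0.10) × (1−0.10) = 0.291900
P(Autonomous vehicle fails to stop) [OR] = 1 − (1−0.016880) × (1−0.291900) × (1−0.03) × (1−0.17) = 0.439532
Rounded to 4 decimal places: P(Autonomous vehicle fails to stop) ≈ 0.4395.

0.4395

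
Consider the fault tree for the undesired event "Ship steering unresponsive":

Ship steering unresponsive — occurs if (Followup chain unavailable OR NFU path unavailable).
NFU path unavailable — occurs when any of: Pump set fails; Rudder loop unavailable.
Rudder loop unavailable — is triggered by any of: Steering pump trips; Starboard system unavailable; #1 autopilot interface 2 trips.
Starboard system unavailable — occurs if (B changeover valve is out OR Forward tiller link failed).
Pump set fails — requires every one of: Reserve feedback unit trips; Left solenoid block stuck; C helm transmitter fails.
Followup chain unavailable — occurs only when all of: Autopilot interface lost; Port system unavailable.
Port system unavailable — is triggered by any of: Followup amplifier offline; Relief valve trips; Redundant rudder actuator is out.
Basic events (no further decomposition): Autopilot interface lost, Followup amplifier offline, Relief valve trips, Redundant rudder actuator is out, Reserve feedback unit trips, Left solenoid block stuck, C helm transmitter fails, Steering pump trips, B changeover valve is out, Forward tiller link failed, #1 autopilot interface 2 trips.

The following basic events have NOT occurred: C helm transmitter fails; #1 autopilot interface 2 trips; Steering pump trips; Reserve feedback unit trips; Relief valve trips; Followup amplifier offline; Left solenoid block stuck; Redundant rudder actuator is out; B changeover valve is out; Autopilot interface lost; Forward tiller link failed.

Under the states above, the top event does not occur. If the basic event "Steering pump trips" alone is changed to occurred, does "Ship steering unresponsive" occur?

Counterfactual: set "Steering pump trips" to occurred.
Port system unavailable [OR]: Followup amplifier offline=not, Relief valve trips=not, Redundant rudder actuator is out=not → no input occurs → does not occur.
Followup chain unavailable [AND]: Autopilot interface lost=not, Port system unavailable=not → not all inputs occur → does not occur.
Pump set fails [AND]: Reserve feedback unit trips=not, Left solenoid block stuck=not, C helm transmitter fails=not → not all inputs occur → does not occur.
Starboard system unavailable [OR]: B changeover valve is out=not, Forward tiller link failed=not → no input occurs → does not occur.
Rudder loop unavailable [OR]: Steering pump trips=occurs, Starboard system unavailable=not, #1 autopilot interface 2 trips=not → at least one input occurs → occurs.
NFU path unavailable [OR]: Pump set fails=not, Rudder loop unavailable=occurs → at least one input occurs → occurs.
Ship steering unresponsive [OR]: Followup chain unavailable=not, NFU path unavailable=occurs → at least one input occurs → occurs.

Yes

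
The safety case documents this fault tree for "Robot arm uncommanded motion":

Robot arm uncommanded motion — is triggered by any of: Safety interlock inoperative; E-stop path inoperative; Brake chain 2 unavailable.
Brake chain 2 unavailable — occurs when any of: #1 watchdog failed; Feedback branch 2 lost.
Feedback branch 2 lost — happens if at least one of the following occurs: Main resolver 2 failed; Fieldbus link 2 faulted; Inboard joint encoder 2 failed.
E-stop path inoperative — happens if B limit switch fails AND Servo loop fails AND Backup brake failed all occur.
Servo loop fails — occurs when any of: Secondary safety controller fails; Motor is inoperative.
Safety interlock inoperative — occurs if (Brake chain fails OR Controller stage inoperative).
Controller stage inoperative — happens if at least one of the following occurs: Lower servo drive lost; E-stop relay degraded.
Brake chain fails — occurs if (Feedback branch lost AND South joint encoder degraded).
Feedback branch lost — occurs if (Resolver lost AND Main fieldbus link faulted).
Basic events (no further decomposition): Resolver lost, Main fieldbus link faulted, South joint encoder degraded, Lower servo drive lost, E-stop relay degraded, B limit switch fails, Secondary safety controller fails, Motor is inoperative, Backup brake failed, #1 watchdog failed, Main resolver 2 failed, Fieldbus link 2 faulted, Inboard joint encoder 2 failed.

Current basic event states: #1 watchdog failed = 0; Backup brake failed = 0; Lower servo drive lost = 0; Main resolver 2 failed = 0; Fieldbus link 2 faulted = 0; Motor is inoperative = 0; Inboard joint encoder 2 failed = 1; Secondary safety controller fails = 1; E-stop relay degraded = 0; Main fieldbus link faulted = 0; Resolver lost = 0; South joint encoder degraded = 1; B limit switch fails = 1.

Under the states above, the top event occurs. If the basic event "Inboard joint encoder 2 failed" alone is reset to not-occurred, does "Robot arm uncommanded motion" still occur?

Counterfactual: set "Inboard joint encoder 2 failed" to not occurred.
Feedback branch lost [AND]: Resolver lost=not, Main fieldbus link faulted=not → not all inputs occur → does not occur.
Brake chain fails [AND]: Feedback branch lost=not, South joint encoder degraded=occurs → not all inputs occur → does not occur.
Controller stage inoperative [OR]: Lower servo drive lost=not, E-stop relay degraded=not → no input occurs → does not occur.
Safety interlock inoperative [OR]: Brake chain fails=not, Controller stage inoperative=not → no input occurs → does not occur.
Servo loop fails [OR]: Secondary safety controller fails=occurs, Motor is inoperative=not → at least one input occurs → occurs.
E-stop path inoperative [AND]: B limit switch fails=occurs, Servo loop fails=occurs, Backup brake failed=not → not all inputs occur → does not occur.
Feedback branch 2 lost [OR]: Main resolver 2 failed=not, Fieldbus link 2 faulted=not, Inboard joint encoder 2 failed=not → no input occurs → does not occur.
Brake chain 2 unavailable [OR]: #1 watchdog failed=not, Feedback branch 2 lost=not → no input occurs → does not occur.
Robot arm uncommanded motion [OR]: Safety interlock inoperative=not, E-stop path inoperative=not, Brake chain 2 unavailable=not → no input occurs → does not occur.

No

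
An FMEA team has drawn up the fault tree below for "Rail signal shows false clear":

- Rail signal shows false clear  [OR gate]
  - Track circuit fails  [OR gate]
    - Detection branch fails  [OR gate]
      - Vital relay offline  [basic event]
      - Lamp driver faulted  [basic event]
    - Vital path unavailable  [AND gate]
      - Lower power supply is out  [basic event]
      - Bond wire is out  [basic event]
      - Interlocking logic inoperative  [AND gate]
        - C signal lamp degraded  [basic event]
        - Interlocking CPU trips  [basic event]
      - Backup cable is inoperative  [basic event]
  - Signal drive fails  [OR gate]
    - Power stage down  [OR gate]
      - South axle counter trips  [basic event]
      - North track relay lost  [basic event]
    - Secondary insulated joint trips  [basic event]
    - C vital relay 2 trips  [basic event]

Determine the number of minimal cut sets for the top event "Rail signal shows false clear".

Detection branch fails [OR]: union of children's cut sets → 2 cut set(s).
Interlocking logic inoperative [AND]: one cut set from each child combined → 1 × 1 = 1 cut set(s).
Vital path unavailable [AND]: one cut set from each child combined → 1 × 1 × 1 × 1 = 1 cut set(s).
Track circuit fails [OR]: union of children's cut sets → 3 cut set(s).
Power stage down [OR]: union of children's cut sets → 2 cut set(s).
Signal drive fails [OR]: union of children's cut sets → 4 cut set(s).
Rail signal shows false clear [OR]: union of children's cut sets → 7 cut set(s).
Minimal cut sets: {Vital relay offline}; {Lamp driver faulted}; {Backup cable is inoperative, Bond wire is out, C signal lamp degraded, Interlocking CPU trips, Lower power supply is out}; {South axle counter trips}; {North track relay lost}; {Secondary insulated joint trips}; {C vital relay 2 trips}.

7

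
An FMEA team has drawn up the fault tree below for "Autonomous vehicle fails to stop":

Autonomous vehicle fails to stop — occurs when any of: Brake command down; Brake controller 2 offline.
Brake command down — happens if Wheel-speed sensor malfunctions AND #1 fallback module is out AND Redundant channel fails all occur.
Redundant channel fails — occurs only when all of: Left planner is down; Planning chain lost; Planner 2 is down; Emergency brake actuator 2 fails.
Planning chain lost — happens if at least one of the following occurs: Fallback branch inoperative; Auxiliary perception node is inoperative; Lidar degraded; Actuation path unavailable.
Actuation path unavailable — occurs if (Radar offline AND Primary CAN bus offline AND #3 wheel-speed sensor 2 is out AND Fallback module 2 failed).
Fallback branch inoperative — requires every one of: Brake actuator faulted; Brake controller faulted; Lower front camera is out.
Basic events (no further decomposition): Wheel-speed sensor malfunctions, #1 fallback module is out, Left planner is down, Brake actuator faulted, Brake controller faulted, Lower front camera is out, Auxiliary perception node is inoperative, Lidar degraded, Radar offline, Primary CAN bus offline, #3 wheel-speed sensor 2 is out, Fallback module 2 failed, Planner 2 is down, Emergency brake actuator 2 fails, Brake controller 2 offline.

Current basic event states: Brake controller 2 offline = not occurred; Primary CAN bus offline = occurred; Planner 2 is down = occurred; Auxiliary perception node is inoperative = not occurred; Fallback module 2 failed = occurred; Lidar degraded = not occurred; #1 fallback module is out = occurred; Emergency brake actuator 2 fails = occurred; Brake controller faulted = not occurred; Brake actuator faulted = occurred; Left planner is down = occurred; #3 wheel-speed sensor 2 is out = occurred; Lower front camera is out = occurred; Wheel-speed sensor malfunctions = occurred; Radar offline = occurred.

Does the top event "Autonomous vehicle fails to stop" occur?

Yes

Fallback branch inoperative [AND]: Brake actuator faulted=occurs, Brake controller faulted=not, Lower front camera is out=occurs → not all inputs occur → does not occur.
Actuation path unavailable [AND]: Radar offline=occurs, Primary CAN bus offline=occurs, #3 wheel-speed sensor 2 is out=occurs, Fallback module 2 failed=occurs → all inputs occur → occurs.
Planning chain lost [OR]: Fallback branch inoperative=not, Auxiliary perception node is inoperative=not, Lidar degraded=not, Actuation path unavailable=occurs → at least one input occurs → occurs.
Redundant channel fails [AND]: Left planner is down=occurs, Planning chain lost=occurs, Planner 2 is down=occurs, Emergency brake actuator 2 fails=occurs → all inputs occur → occurs.
Brake command down [AND]: Wheel-speed sensor malfunctions=occurs, #1 fallback module is out=occurs, Redundant channel fails=occurs → all inputs occur → occurs.
Autonomous vehicle fails to stop [OR]: Brake command down=occurs, Brake controller 2 offline=not → at least one input occurs → occurs.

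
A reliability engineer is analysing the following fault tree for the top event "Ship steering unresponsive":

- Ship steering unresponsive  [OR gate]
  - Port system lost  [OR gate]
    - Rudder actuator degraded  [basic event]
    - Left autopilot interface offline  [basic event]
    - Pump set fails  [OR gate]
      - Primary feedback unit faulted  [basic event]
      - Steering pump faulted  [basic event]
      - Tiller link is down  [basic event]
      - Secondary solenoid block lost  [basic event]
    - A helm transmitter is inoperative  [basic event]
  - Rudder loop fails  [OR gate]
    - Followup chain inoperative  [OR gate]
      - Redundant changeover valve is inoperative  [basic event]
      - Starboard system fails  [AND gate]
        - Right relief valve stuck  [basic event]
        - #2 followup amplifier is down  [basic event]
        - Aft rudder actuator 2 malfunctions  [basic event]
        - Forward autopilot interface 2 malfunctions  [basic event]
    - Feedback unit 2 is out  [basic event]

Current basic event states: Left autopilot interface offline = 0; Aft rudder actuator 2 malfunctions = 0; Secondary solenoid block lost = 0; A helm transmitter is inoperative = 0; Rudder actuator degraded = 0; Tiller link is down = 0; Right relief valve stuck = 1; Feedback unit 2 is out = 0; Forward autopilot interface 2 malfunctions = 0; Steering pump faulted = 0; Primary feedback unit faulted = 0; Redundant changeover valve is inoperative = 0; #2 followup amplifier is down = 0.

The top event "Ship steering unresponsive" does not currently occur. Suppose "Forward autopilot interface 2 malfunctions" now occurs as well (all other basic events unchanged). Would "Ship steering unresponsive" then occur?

Counterfactual: set "Forward autopilot interface 2 malfunctions" to occurred.
Pump set fails [OR]: Primary feedback unit faulted=not, Steering pump faulted=not, Tiller link is down=not, Secondary solenoid block lost=not → no input occurs → does not occur.
Port system lost [OR]: Rudder actuator degraded=not, Left autopilot interface offline=not, Pump set fails=not, A helm transmitter is inoperative=not → no input occurs → does not occur.
Starboard system fails [AND]: Right relief valve stuck=occurs, #2 followup amplifier is down=not, Aft rudder actuator 2 malfunctions=not, Forward autopilot interface 2 malfunctions=occurs → not all inputs occur → does not occur.
Followup chain inoperative [OR]: Redundant changeover valve is inoperative=not, Starboard system fails=not → no input occurs → does not occur.
Rudder loop fails [OR]: Followup chain inoperative=not, Feedback unit 2 is out=not → no input occurs → does not occur.
Ship steering unresponsive [OR]: Port system lost=not, Rudder loop fails=not → no input occurs → does not occur.

No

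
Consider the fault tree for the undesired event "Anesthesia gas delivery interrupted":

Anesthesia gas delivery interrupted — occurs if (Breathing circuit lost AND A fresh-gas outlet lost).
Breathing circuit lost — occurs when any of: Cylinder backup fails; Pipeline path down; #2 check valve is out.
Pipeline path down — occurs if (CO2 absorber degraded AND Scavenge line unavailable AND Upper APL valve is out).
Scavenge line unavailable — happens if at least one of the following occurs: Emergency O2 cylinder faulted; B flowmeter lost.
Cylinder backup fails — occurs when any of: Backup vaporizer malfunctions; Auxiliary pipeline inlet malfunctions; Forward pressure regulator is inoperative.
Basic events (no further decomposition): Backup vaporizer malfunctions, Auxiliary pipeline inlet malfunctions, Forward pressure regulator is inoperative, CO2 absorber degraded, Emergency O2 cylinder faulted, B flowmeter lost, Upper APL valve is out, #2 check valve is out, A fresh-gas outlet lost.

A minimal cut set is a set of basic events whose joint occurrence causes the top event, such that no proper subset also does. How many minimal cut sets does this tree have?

Cylinder backup fails [OR]: union of children's cut sets → 3 cut set(s).
Scavenge line unavailable [OR]: union of children's cut sets → 2 cut set(s).
Pipeline path down [AND]: one cut set from each child combined → 1 × 2 × 1 = 2 cut set(s).
Breathing circuit lost [OR]: union of children's cut sets → 6 cut set(s).
Anesthesia gas delivery interrupted [AND]: one cut set from each child combined → 6 × 1 = 6 cut set(s).
Minimal cut sets: {A fresh-gas outlet lost, Backup vaporizer malfunctions}; {A fresh-gas outlet lost, Auxiliary pipeline inlet malfunctions}; {A fresh-gas outlet lost, Forward pressure regulator is inoperative}; {A fresh-gas outlet lost, CO2 absorber degraded, Emergency O2 cylinder faulted, Upper APL valve is out}; {A fresh-gas outlet lost, B flowmeter lost, CO2 absorber degraded, Upper APL valve is out}; {#2 check valve is out, A fresh-gas outlet lost}.

6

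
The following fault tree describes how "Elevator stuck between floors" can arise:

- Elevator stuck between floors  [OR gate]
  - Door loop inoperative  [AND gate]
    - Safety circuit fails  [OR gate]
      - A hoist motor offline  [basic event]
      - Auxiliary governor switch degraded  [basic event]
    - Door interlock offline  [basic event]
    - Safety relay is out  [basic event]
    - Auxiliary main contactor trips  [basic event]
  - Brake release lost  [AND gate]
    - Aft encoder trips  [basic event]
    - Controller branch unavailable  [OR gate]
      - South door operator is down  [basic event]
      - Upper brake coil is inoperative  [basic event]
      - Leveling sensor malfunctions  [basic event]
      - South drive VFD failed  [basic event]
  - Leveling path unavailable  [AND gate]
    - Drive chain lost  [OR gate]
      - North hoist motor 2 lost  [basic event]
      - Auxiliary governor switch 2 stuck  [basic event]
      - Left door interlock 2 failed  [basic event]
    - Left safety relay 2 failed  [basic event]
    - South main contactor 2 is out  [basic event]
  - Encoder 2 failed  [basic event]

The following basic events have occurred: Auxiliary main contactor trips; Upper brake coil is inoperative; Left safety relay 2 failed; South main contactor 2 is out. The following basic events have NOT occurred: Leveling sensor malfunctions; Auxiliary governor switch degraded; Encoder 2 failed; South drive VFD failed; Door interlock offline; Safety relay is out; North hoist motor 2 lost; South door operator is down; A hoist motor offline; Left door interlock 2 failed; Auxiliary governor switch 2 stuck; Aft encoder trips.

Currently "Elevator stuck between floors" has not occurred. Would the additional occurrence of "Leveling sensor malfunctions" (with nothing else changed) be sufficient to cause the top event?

No

Counterfactual: set "Leveling sensor malfunctions" to occurred.
Safety circuit fails [OR]: A hoist motor offline=not, Auxiliary governor switch degraded=not → no input occurs → does not occur.
Door loop inoperative [AND]: Safety circuit fails=not, Door interlock offline=not, Safety relay is out=not, Auxiliary main contactor trips=occurs → not all inputs occur → does not occur.
Controller branch unavailable [OR]: South door operator is down=not, Upper brake coil is inoperative=occurs, Leveling sensor malfunctions=occurs, South drive VFD failed=not → at least one input occurs → occurs.
Brake release lost [AND]: Aft encoder trips=not, Controller branch unavailable=occurs → not all inputs occur → does not occur.
Drive chain lost [OR]: North hoist motor 2 lost=not, Auxiliary governor switch 2 stuck=not, Left door interlock 2 failed=not → no input occurs → does not occur.
Leveling path unavailable [AND]: Drive chain lost=not, Left safety relay 2 failed=occurs, South main contactor 2 is out=occurs → not all inputs occur → does not occur.
Elevator stuck between floors [OR]: Door loop inoperative=not, Brake release lost=not, Leveling path unavailable=not, Encoder 2 failed=not → no input occurs → does not occur.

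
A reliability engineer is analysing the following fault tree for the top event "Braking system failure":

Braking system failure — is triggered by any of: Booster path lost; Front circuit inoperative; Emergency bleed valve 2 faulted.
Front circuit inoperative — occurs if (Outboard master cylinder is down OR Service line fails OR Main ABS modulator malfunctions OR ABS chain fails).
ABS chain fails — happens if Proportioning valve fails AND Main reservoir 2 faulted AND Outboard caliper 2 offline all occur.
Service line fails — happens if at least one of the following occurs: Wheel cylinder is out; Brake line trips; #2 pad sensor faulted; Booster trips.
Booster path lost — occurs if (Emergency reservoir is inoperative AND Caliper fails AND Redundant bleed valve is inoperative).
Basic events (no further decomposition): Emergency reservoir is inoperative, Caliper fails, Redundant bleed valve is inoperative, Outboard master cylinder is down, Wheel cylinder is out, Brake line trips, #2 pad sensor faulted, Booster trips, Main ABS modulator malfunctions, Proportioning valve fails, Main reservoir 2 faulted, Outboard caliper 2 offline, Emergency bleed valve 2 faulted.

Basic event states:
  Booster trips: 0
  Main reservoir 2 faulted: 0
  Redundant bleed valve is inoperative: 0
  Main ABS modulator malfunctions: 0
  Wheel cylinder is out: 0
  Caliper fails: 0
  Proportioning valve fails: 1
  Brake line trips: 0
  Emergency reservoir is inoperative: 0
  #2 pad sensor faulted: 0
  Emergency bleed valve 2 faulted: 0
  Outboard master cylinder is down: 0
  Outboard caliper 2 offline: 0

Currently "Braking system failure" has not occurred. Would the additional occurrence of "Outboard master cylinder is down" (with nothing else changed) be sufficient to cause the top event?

Counterfactual: set "Outboard master cylinder is down" to occurred.
Booster path lost [AND]: Emergency reservoir is inoperative=not, Caliper fails=not, Redundant bleed valve is inoperative=not → not all inputs occur → does not occur.
Service line fails [OR]: Wheel cylinder is out=not, Brake line trips=not, #2 pad sensor faulted=not, Booster trips=not → no input occurs → does not occur.
ABS chain fails [AND]: Proportioning valve fails=occurs, Main reservoir 2 faulted=not, Outboard caliper 2 offline=not → not all inputs occur → does not occur.
Front circuit inoperative [OR]: Outboard master cylinder is down=occurs, Service line fails=not, Main ABS modulator malfunctions=not, ABS chain fails=not → at least one input occurs → occurs.
Braking system failure [OR]: Booster path lost=not, Front circuit inoperative=occurs, Emergency bleed valve 2 faulted=not → at least one input occurs → occurs.

Yes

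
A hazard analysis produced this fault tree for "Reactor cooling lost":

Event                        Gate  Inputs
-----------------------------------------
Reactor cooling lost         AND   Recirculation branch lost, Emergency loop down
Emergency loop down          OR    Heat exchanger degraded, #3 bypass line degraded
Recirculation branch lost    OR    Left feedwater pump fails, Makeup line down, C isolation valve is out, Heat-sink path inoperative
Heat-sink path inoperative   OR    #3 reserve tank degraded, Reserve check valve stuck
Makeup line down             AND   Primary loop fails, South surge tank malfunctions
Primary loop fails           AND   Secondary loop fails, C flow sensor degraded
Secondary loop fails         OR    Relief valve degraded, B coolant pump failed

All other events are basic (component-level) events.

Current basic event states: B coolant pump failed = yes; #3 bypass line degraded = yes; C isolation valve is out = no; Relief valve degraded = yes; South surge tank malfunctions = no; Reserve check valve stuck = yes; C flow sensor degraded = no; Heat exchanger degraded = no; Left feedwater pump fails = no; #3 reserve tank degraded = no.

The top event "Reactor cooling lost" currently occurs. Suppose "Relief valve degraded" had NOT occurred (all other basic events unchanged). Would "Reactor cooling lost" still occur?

Yes

Counterfactual: set "Relief valve degraded" to not occurred.
Secondary loop fails [OR]: Relief valve degraded=not, B coolant pump failed=occurs → at least one input occurs → occurs.
Primary loop fails [AND]: Secondary loop fails=occurs, C flow sensor degraded=not → not all inputs occur → does not occur.
Makeup line down [AND]: Primary loop fails=not, South surge tank malfunctions=not → not all inputs occur → does not occur.
Heat-sink path inoperative [OR]: #3 reserve tank degraded=not, Reserve check valve stuck=occurs → at least one input occurs → occurs.
Recirculation branch lost [OR]: Left feedwater pump fails=not, Makeup line down=not, C isolation valve is out=not, Heat-sink path inoperative=occurs → at least one input occurs → occurs.
Emergency loop down [OR]: Heat exchanger degraded=not, #3 bypass line degraded=occurs → at least one input occurs → occurs.
Reactor cooling lost [AND]: Recirculation branch lost=occurs, Emergency loop down=occurs → all inputs occur → occurs.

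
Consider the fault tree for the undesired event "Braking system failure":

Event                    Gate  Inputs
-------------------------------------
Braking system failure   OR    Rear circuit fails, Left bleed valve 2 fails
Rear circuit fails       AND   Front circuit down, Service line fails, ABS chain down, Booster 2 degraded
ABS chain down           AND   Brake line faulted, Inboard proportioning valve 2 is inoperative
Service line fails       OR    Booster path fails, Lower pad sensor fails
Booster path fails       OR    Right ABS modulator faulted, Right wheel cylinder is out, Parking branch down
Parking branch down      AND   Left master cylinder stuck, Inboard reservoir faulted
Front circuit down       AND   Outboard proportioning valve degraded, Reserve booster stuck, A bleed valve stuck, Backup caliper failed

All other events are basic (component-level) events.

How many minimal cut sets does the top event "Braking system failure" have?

Front circuit down [AND]: one cut set from each child combined → 1 × 1 × 1 × 1 = 1 cut set(s).
Parking branch down [AND]: one cut set from each child combined → 1 × 1 = 1 cut set(s).
Booster path fails [OR]: union of children's cut sets → 3 cut set(s).
Service line fails [OR]: union of children's cut sets → 4 cut set(s).
ABS chain down [AND]: one cut set from each child combined → 1 × 1 = 1 cut set(s).
Rear circuit fails [AND]: one cut set from each child combined → 1 × 4 × 1 × 1 = 4 cut set(s).
Braking system failure [OR]: union of children's cut sets → 5 cut set(s).
Minimal cut sets: {A bleed valve stuck, Backup caliper failed, Booster 2 degraded, Brake line faulted, Inboard proportioning valve 2 is inoperative, Outboard proportioning valve degraded, Reserve booster stuck, Right ABS modulator faulted}; {A bleed valve stuck, Backup caliper failed, Booster 2 degraded, Brake line faulted, Inboard proportioning valve 2 is inoperative, Outboard proportioning valve degraded, Reserve booster stuck, Right wheel cylinder is out}; {A bleed valve stuck, Backup caliper failed, Booster 2 degraded, Brake line faulted, Inboard proportioning valve 2 is inoperative, Inboard reservoir faulted, Left master cylinder stuck, Outboard proportioning valve degraded, Reserve booster stuck}; {A bleed valve stuck, Backup caliper failed, Booster 2 degraded, Brake line faulted, Inboard proportioning valve 2 is inoperative, Lower pad sensor fails, Outboard proportioning valve degraded, Reserve booster stuck}; {Left bleed valve 2 fails}.

5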